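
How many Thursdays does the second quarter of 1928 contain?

13

1 April 1928 is a Sunday.
That's 91 days from start to end, counting both.
91 = 7 × 13, so the span is exactly 13 full weeks.
Each full week contributes one Thursday: 13 so far.
Total: 13.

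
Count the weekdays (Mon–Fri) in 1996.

January 1, 1996 is a Monday.
That's 366 days from start to end, counting both.
366 = 7 × 52 + 2, so there are 52 full weeks plus 2 extra days.
Each full week contributes 5 weekdays (Mon–Fri): 52 × 5 = 260.
The 2 extra days are Mon, Tue — 2 of them qualify.
Total: 260 + 2 = 262.

262 weekdays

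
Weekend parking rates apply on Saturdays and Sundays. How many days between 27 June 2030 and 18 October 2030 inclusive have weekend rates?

32

27 June 2030 is a Thursday.
The range spans 114 days (inclusive of both endpoints).
114 = 7 × 16 + 2, so there are 16 full weeks plus 2 extra days.
Each full week contributes 2 weekend days (Sat, Sun): 16 × 2 = 32.
The 2 extra days are Thursday, Friday — none qualify.
Total: 32 + 0 = 32.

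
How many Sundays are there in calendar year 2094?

52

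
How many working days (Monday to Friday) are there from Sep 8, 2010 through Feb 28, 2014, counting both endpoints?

Sep 8, 2010 is a Wednesday.
From Sep 8, 2010 to Feb 28, 2014 is 1270 days inclusive.
1270 = 7 × 181 + 3, so there are 181 full weeks plus 3 extra days.
Each full week contributes 5 weekdays (Mon–Fri): 181 × 5 = 905.
The 3 extra days are Wed, Thu, Fri — 3 of them qualify.
Total: 905 + 3 = 908.

908 weekdays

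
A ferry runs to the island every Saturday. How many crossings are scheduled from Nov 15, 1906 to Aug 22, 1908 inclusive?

Nov 15, 1906 is a Thursday.
That's 647 days from start to end, counting both.
647 = 7 × 92 + 3, so there are 92 full weeks plus 3 extra days.
Each full week contributes one Saturday: 92 so far.
The 3 extra days are Thu, Fri, Sat — 1 of them qualifies.
Total: 92 + 1 = 93.

93 Saturdays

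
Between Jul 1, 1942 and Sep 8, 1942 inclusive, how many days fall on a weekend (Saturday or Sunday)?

20

Jul 1, 1942 is a Wednesday.
That's 70 days from start to end, counting both.
70 = 7 × 10, so the span is exactly 10 full weeks.
Each full week contributes 2 weekend days (Sat, Sun): 10 × 2 = 20.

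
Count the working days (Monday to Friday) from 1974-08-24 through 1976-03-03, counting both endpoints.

1974-08-24 is a Saturday.
That's 558 days from start to end, counting both.
558 = 7 × 79 + 5, so there are 79 full weeks plus 5 extra days.
Each full week contributes 5 weekdays (Mon–Fri): 79 × 5 = 395.
The 5 extra days are Saturday, Sunday, Monday, Tuesday, Wednesday — 3 of them qualify.
Total: 395 + 3 = 398.

398 weekdays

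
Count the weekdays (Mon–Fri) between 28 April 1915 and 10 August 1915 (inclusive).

75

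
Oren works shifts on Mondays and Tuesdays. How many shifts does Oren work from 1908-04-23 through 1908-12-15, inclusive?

68

1908-04-23 is a Thursday.
That's 237 days from start to end, counting both.
237 = 7 × 33 + 6, so there are 33 full weeks plus 6 extra days.
Each full week contributes 2 days from the set (Mon, Tue): 33 × 2 = 66.
The 6 extra days are Thursday, Friday, Saturday, Sunday, Monday, Tuesday — 2 of them qualify.
Total: 66 + 2 = 68.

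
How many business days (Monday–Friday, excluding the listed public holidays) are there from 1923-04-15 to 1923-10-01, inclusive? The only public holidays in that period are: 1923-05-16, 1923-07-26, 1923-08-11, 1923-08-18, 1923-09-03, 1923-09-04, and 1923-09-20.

1923-04-15 is a Sunday.
That's 170 days from start to end, counting both.
170 = 7 × 24 + 2, so there are 24 full weeks plus 2 extra days.
Each full week contributes 5 weekdays (Mon–Fri): 24 × 5 = 120.
The 2 extra days are Sun, Mon — 1 of them qualifies.
Total: 120 + 1 = 121.
Holidays: 1923-05-16 (Wed); 1923-07-26 (Thu); 1923-08-11 (Sat); 1923-08-18 (Sat); 1923-09-03 (Mon); 1923-09-04 (Tue); 1923-09-20 (Thu).
5 of the 7 holidays fall on weekdays; the rest are weekends and were already excluded.
Business days: 121 − 5 = 116.

116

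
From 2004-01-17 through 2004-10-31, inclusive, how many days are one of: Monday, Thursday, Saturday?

2004-01-17 is a Saturday.
The range spans 289 days (inclusive of both endpoints).
289 = 7 × 41 + 2, so there are 41 full weeks plus 2 extra days.
Each full week contributes 3 days from the set (Mon, Thu, Sat): 41 × 3 = 123.
The 2 extra days are Sat, Sun — 1 of them qualifies.
Total: 123 + 1 = 124.

124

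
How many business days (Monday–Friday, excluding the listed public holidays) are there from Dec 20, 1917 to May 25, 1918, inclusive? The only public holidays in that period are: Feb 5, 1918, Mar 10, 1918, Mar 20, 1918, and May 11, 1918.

Dec 20, 1917 is a Thursday.
The range spans 157 days (inclusive of both endpoints).
157 = 7 × 22 + 3, so there are 22 full weeks plus 3 extra days.
Each full week contributes 5 weekdays (Mon–Fri): 22 × 5 = 110.
The 3 extra days are Thu, Fri, Sat — 2 of them qualify.
Total: 110 + 2 = 112.
Holidays: Feb 5, 1918 (Tue); Mar 10, 1918 (Sun); Mar 20, 1918 (Wed); May 11, 1918 (Sat).
2 of the 4 holidays fall on weekdays; the rest are weekends and were already excluded.
Business days: 112 − 2 = 110.

110 business days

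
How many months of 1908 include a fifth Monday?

A month has five Mondays exactly when Monday falls within its first (length − 28) days.
Jan: 31 days, starts Wed → 5 of Wed, Thu, Fri
Feb: 29 days, starts Sat → 5 of Sat
Mar: 31 days, starts Sun → 5 of Sun, Mon, Tue ✓
Apr: 30 days, starts Wed → 5 of Wed, Thu
May: 31 days, starts Fri → 5 of Fri, Sat, Sun
Jun: 30 days, starts Mon → 5 of Mon, Tue ✓
Jul: 31 days, starts Wed → 5 of Wed, Thu, Fri
Aug: 31 days, starts Sat → 5 of Sat, Sun, Mon ✓
Sep: 30 days, starts Tue → 5 of Tue, Wed
Oct: 31 days, starts Thu → 5 of Thu, Fri, Sat
Nov: 30 days, starts Sun → 5 of Sun, Mon ✓
Dec: 31 days, starts Tue → 5 of Tue, Wed, Thu
Months with five Mondays: Mar, Jun, Aug, Nov.

4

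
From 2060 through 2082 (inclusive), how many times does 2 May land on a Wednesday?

3

Day of week of May 2 in each year:
2060: Sun, 2061: Mon, 2062: Tue, 2063: Wed ✓, 2064: Fri, 2065: Sat, 2066: Sun, 2067: Mon, 2068: Wed ✓, 2069: Thu, 2070: Fri, 2071: Sat, 2072: Mon, 2073: Tue, 2074: Wed ✓, 2075: Thu, 2076: Sat, 2077: Sun, 2078: Mon, 2079: Tue, 2080: Thu, 2081: Fri, 2082: Sat
Wednesdays: 2063, 2068, 2074.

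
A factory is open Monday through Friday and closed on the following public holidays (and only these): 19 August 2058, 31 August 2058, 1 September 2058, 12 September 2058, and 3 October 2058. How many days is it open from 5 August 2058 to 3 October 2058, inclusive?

5 August 2058 is a Monday.
That's 60 days from start to end, counting both.
60 = 7 × 8 + 4, so there are 8 full weeks plus 4 extra days.
Each full week contributes 5 weekdays (Mon–Fri): 8 × 5 = 40.
The 4 extra days are Monday, Tuesday, Wednesday, Thursday — 4 of them qualify.
Total: 40 + 4 = 44.
Holidays: 19 August 2058 (Mon); 31 August 2058 (Sat); 1 September 2058 (Sun); 12 September 2058 (Thu); 3 October 2058 (Thu).
3 of the 5 holidays fall on weekdays; the rest are weekends and were already excluded.
Business days: 44 − 3 = 41.

41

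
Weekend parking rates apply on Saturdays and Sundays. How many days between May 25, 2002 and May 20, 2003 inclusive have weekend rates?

104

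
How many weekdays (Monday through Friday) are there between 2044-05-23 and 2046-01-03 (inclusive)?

423 weekdays

2044-05-23 is a Monday.
That's 591 days from start to end, counting both.
591 = 7 × 84 + 3, so there are 84 full weeks plus 3 extra days.
Each full week contributes 5 weekdays (Mon–Fri): 84 × 5 = 420.
The 3 extra days are Mon, Tue, Wed — 3 of them qualify.
Total: 420 + 3 = 423.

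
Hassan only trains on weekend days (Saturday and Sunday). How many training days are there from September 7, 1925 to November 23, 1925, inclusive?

22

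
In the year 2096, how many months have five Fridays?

A month has five Fridays exactly when Friday falls within its first (length − 28) days.
Jan: 31 days, starts Sun → 5 of Sun, Mon, Tue
Feb: 29 days, starts Wed → 5 of Wed
Mar: 31 days, starts Thu → 5 of Thu, Fri, Sat ✓
Apr: 30 days, starts Sun → 5 of Sun, Mon
May: 31 days, starts Tue → 5 of Tue, Wed, Thu
Jun: 30 days, starts Fri → 5 of Fri, Sat ✓
Jul: 31 days, starts Sun → 5 of Sun, Mon, Tue
Aug: 31 days, starts Wed → 5 of Wed, Thu, Fri ✓
Sep: 30 days, starts Sat → 5 of Sat, Sun
Oct: 31 days, starts Mon → 5 of Mon, Tue, Wed
Nov: 30 days, starts Thu → 5 of Thu, Fri ✓
Dec: 31 days, starts Sat → 5 of Sat, Sun, Mon
Months with five Fridays: Mar, Jun, Aug, Nov.

4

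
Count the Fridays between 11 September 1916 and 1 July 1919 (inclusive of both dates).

146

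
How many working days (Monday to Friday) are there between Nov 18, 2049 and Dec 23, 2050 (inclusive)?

287

Nov 18, 2049 is a Thursday.
That's 401 days from start to end, counting both.
401 = 7 × 57 + 2, so there are 57 full weeks plus 2 extra days.
Each full week contributes 5 weekdays (Mon–Fri): 57 × 5 = 285.
The 2 extra days are Thu, Fri — 2 of them qualify.
Total: 285 + 2 = 287.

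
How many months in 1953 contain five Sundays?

A month has five Sundays exactly when Sunday falls within its first (length − 28) days.
Jan: 31 days, starts Thu → 5 of Thu, Fri, Sat
Feb: 28 days, starts Sun → 5 of (none)
Mar: 31 days, starts Sun → 5 of Sun, Mon, Tue ✓
Apr: 30 days, starts Wed → 5 of Wed, Thu
May: 31 days, starts Fri → 5 of Fri, Sat, Sun ✓
Jun: 30 days, starts Mon → 5 of Mon, Tue
Jul: 31 days, starts Wed → 5 of Wed, Thu, Fri
Aug: 31 days, starts Sat → 5 of Sat, Sun, Mon ✓
Sep: 30 days, starts Tue → 5 of Tue, Wed
Oct: 31 days, starts Thu → 5 of Thu, Fri, Sat
Nov: 30 days, starts Sun → 5 of Sun, Mon ✓
Dec: 31 days, starts Tue → 5 of Tue, Wed, Thu
Months with five Sundays: Mar, May, Aug, Nov.

4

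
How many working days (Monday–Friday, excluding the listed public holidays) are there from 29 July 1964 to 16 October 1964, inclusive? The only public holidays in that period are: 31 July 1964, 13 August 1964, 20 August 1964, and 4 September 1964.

29 July 1964 is a Wednesday.
From 29 July 1964 to 16 October 1964 is 80 days inclusive.
80 = 7 × 11 + 3, so there are 11 full weeks plus 3 extra days.
Each full week contributes 5 weekdays (Mon–Fri): 11 × 5 = 55.
The 3 extra days are Wed, Thu, Fri — 3 of them qualify.
Total: 55 + 3 = 58.
Holidays: 31 July 1964 (Fri); 13 August 1964 (Thu); 20 August 1964 (Thu); 4 September 1964 (Fri).
All 4 holidays fall on weekdays, so subtract 4.
Business days: 58 − 4 = 54.

54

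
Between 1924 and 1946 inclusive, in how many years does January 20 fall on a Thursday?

3

Day of week of January 20 in each year:
1924: Sun, 1925: Tue, 1926: Wed, 1927: Thu ✓, 1928: Fri, 1929: Sun, 1930: Mon, 1931: Tue, 1932: Wed, 1933: Fri, 1934: Sat, 1935: Sun, 1936: Mon, 1937: Wed, 1938: Thu ✓, 1939: Fri, 1940: Sat, 1941: Mon, 1942: Tue, 1943: Wed, 1944: Thu ✓, 1945: Sat, 1946: Sun
Thursdays: 1927, 1938, 1944.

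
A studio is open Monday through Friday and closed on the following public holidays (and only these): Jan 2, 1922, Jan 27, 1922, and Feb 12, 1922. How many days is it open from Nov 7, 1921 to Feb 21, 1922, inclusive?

75

Nov 7, 1921 is a Monday.
From Nov 7, 1921 to Feb 21, 1922 is 107 days inclusive.
107 = 7 × 15 + 2, so there are 15 full weeks plus 2 extra days.
Each full week contributes 5 weekdays (Mon–Fri): 15 × 5 = 75.
The 2 extra days are Monday, Tuesday — 2 of them qualify.
Total: 75 + 2 = 77.
Holidays: Jan 2, 1922 (Mon); Jan 27, 1922 (Fri); Feb 12, 1922 (Sun).
2 of the 3 holidays fall on weekdays; the rest are weekends and were already excluded.
Business days: 77 − 2 = 75.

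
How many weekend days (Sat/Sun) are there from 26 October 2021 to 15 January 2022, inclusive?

23

26 October 2021 is a Tuesday.
From 26 October 2021 to 15 January 2022 is 82 days inclusive.
82 = 7 × 11 + 5, so there are 11 full weeks plus 5 extra days.
Each full week contributes 2 weekend days (Sat, Sun): 11 × 2 = 22.
The 5 extra days are Tuesday, Wednesday, Thursday, Friday, Saturday — 1 of them qualifies.
Total: 22 + 1 = 23.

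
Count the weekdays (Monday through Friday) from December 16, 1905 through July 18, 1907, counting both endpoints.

December 16, 1905 is a Saturday.
The range spans 580 days (inclusive of both endpoints).
580 = 7 × 82 + 6, so there are 82 full weeks plus 6 extra days.
Each full week contributes 5 weekdays (Mon–Fri): 82 × 5 = 410.
The 6 extra days are Saturday, Sunday, Monday, Tuesday, Wednesday, Thursday — 4 of them qualify.
Total: 410 + 4 = 414.

414 weekdays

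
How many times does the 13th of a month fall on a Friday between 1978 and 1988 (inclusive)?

20

Friday-the-13ths by year:
1978: Jan, Oct
1979: Apr, Jul
1980: Jun
1981: Feb, Mar, Nov
1982: Aug
1983: May
1984: Jan, Apr, Jul
1985: Sep, Dec
1986: Jun
1987: Feb, Mar, Nov
1988: May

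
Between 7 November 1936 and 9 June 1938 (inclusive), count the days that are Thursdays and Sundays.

166

7 November 1936 is a Saturday.
That's 580 days from start to end, counting both.
580 = 7 × 82 + 6, so there are 82 full weeks plus 6 extra days.
Each full week contributes 2 days from the set (Thu, Sun): 82 × 2 = 164.
The 6 extra days are Saturday, Sunday, Monday, Tuesday, Wednesday, Thursday — 2 of them qualify.
Total: 164 + 2 = 166.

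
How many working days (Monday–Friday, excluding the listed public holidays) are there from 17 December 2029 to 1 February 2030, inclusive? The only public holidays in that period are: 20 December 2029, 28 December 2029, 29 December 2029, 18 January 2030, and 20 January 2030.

17 December 2029 is a Monday.
That's 47 days from start to end, counting both.
47 = 7 × 6 + 5, so there are 6 full weeks plus 5 extra days.
Each full week contributes 5 weekdays (Mon–Fri): 6 × 5 = 30.
The 5 extra days are Mon, Tue, Wed, Thu, Fri — 5 of them qualify.
Total: 30 + 5 = 35.
Holidays: 20 December 2029 (Thu); 28 December 2029 (Fri); 29 December 2029 (Sat); 18 January 2030 (Fri); 20 January 2030 (Sun).
3 of the 5 holidays fall on weekdays; the rest are weekends and were already excluded.
Business days: 35 − 3 = 32.

32 working days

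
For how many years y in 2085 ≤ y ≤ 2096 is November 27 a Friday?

1

Day of week of November 27 in each year:
2085: Tue, 2086: Wed, 2087: Thu, 2088: Sat, 2089: Sun, 2090: Mon, 2091: Tue, 2092: Thu, 2093: Fri ✓, 2094: Sat, 2095: Sun, 2096: Tue
Fridays: 2093.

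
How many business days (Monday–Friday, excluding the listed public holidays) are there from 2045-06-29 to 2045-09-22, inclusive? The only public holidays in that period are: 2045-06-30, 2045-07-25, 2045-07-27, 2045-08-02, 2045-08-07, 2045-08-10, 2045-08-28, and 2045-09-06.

2045-06-29 is a Thursday.
The range spans 86 days (inclusive of both endpoints).
86 = 7 × 12 + 2, so there are 12 full weeks plus 2 extra days.
Each full week contributes 5 weekdays (Mon–Fri): 12 × 5 = 60.
The 2 extra days are Thu, Fri — 2 of them qualify.
Total: 60 + 2 = 62.
Holidays: 2045-06-30 (Fri); 2045-07-25 (Tue); 2045-07-27 (Thu); 2045-08-02 (Wed); 2045-08-07 (Mon); 2045-08-10 (Thu); 2045-08-28 (Mon); 2045-09-06 (Wed).
All 8 holidays fall on weekdays, so subtract 8.
Business days: 62 − 8 = 54.

54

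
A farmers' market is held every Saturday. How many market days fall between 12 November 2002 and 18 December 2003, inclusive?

57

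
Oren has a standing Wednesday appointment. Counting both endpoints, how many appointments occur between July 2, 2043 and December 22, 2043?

24 Wednesdays

July 2, 2043 is a Thursday.
That's 174 days from start to end, counting both.
174 = 7 × 24 + 6, so there are 24 full weeks plus 6 extra days.
Each full week contributes one Wednesday: 24 so far.
The 6 extra days are Thu, Fri, Sat, Sun, Mon, Tue — none qualify.
Total: 24 + 0 = 24.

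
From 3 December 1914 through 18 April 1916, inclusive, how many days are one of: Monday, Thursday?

144

3 December 1914 is a Thursday.
That's 503 days from start to end, counting both.
503 = 7 × 71 + 6, so there are 71 full weeks plus 6 extra days.
Each full week contributes 2 days from the set (Mon, Thu): 71 × 2 = 142.
The 6 extra days are Thursday, Friday, Saturday, Sunday, Monday, Tuesday — 2 of them qualify.
Total: 142 + 2 = 144.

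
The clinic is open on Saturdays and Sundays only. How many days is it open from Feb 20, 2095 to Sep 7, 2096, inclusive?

Feb 20, 2095 is a Sunday.
The range spans 566 days (inclusive of both endpoints).
566 = 7 × 80 + 6, so there are 80 full weeks plus 6 extra days.
Each full week contributes 2 days from the set (Sat, Sun): 80 × 2 = 160.
The 6 extra days are Sunday, Monday, Tuesday, Wednesday, Thursday, Friday — 1 of them qualifies.
Total: 160 + 1 = 161.

161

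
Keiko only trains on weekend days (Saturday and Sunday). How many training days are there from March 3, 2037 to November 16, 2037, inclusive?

March 3, 2037 is a Tuesday.
That's 259 days from start to end, counting both.
259 = 7 × 37, so the span is exactly 37 full weeks.
Each full week contributes 2 weekend days (Sat, Sun): 37 × 2 = 74.
Total: 74.

74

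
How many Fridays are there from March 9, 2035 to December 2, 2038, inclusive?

March 9, 2035 is a Friday.
That's 1365 days from start to end, counting both.
1365 = 7 × 195, so the span is exactly 195 full weeks.
Each full week contributes one Friday: 195 so far.

195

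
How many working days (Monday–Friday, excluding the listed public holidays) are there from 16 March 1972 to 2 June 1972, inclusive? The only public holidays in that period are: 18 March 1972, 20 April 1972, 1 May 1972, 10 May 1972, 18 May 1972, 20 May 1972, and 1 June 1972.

52

16 March 1972 is a Thursday.
From 16 March 1972 to 2 June 1972 is 79 days inclusive.
79 = 7 × 11 + 2, so there are 11 full weeks plus 2 extra days.
Each full week contributes 5 weekdays (Mon–Fri): 11 × 5 = 55.
The 2 extra days are Thursday, Friday — 2 of them qualify.
Total: 55 + 2 = 57.
Holidays: 18 March 1972 (Sat); 20 April 1972 (Thu); 1 May 1972 (Mon); 10 May 1972 (Wed); 18 May 1972 (Thu); 20 May 1972 (Sat); 1 June 1972 (Thu).
5 of the 7 holidays fall on weekdays; the rest are weekends and were already excluded.
Business days: 57 − 5 = 52.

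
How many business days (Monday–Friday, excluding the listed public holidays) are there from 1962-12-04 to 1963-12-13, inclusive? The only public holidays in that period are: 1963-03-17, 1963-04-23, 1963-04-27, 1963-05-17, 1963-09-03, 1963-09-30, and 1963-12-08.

265 business days

1962-12-04 is a Tuesday.
That's 375 days from start to end, counting both.
375 = 7 × 53 + 4, so there are 53 full weeks plus 4 extra days.
Each full week contributes 5 weekdays (Mon–Fri): 53 × 5 = 265.
The 4 extra days are Tuesday, Wednesday, Thursday, Friday — 4 of them qualify.
Total: 265 + 4 = 269.
Holidays: 1963-03-17 (Sun); 1963-04-23 (Tue); 1963-04-27 (Sat); 1963-05-17 (Fri); 1963-09-03 (Tue); 1963-09-30 (Mon); 1963-12-08 (Sun).
4 of the 7 holidays fall on weekdays; the rest are weekends and were already excluded.
Business days: 269 − 4 = 265.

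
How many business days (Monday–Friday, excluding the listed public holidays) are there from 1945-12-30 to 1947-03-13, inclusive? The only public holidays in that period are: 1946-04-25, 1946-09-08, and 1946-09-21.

313

1945-12-30 is a Sunday.
From 1945-12-30 to 1947-03-13 is 439 days inclusive.
439 = 7 × 62 + 5, so there are 62 full weeks plus 5 extra days.
Each full week contributes 5 weekdays (Mon–Fri): 62 × 5 = 310.
The 5 extra days are Sunday, Monday, Tuesday, Wednesday, Thursday — 4 of them qualify.
Total: 310 + 4 = 314.
Holidays: 1946-04-25 (Thu); 1946-09-08 (Sun); 1946-09-21 (Sat).
1 of the 3 holidays fall on weekdays; the rest are weekends and were already excluded.
Business days: 314 − 1 = 313.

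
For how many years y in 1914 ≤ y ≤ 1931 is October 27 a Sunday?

2

Day of week of October 27 in each year:
1914: Tue, 1915: Wed, 1916: Fri, 1917: Sat, 1918: Sun ✓, 1919: Mon, 1920: Wed, 1921: Thu, 1922: Fri, 1923: Sat, 1924: Mon, 1925: Tue, 1926: Wed, 1927: Thu, 1928: Sat, 1929: Sun ✓, 1930: Mon, 1931: Tue
Sundays: 1918, 1929.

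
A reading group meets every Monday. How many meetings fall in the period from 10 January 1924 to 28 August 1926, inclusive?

10 January 1924 is a Thursday.
That's 962 days from start to end, counting both.
962 = 7 × 137 + 3, so there are 137 full weeks plus 3 extra days.
Each full week contributes one Monday: 137 so far.
The 3 extra days are Thursday, Friday, Saturday — none qualify.
Total: 137 + 0 = 137.

137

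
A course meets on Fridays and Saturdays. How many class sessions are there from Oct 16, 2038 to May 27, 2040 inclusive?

169

Oct 16, 2038 is a Saturday.
The range spans 590 days (inclusive of both endpoints).
590 = 7 × 84 + 2, so there are 84 full weeks plus 2 extra days.
Each full week contributes 2 days from the set (Fri, Sat): 84 × 2 = 168.
The 2 extra days are Sat, Sun — 1 of them qualifies.
Total: 168 + 1 = 169.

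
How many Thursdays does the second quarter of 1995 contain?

13

1995-04-01 is a Saturday.
The range spans 91 days (inclusive of both endpoints).
91 = 7 × 13, so the span is exactly 13 full weeks.
Each full week contributes one Thursday: 13 so far.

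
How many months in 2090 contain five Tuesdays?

4

A month has five Tuesdays exactly when Tuesday falls within its first (length − 28) days.
Jan: 31 days, starts Sun → 5 of Sun, Mon, Tue ✓
Feb: 28 days, starts Wed → 5 of (none)
Mar: 31 days, starts Wed → 5 of Wed, Thu, Fri
Apr: 30 days, starts Sat → 5 of Sat, Sun
May: 31 days, starts Mon → 5 of Mon, Tue, Wed ✓
Jun: 30 days, starts Thu → 5 of Thu, Fri
Jul: 31 days, starts Sat → 5 of Sat, Sun, Mon
Aug: 31 days, starts Tue → 5 of Tue, Wed, Thu ✓
Sep: 30 days, starts Fri → 5 of Fri, Sat
Oct: 31 days, starts Sun → 5 of Sun, Mon, Tue ✓
Nov: 30 days, starts Wed → 5 of Wed, Thu
Dec: 31 days, starts Fri → 5 of Fri, Sat, Sun
Months with five Tuesdays: Jan, May, Aug, Oct.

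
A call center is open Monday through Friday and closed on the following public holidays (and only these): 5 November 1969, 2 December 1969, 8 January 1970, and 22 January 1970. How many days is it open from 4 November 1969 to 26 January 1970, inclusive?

4 November 1969 is a Tuesday.
From 4 November 1969 to 26 January 1970 is 84 days inclusive.
84 = 7 × 12, so the span is exactly 12 full weeks.
Each full week contributes 5 weekdays (Mon–Fri): 12 × 5 = 60.
Total: 60.
Holidays: 5 November 1969 (Wed); 2 December 1969 (Tue); 8 January 1970 (Thu); 22 January 1970 (Thu).
All 4 holidays fall on weekdays, so subtract 4.
Business days: 60 − 4 = 56.

56 business days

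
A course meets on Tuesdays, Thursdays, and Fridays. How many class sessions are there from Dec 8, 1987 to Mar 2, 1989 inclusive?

194

Dec 8, 1987 is a Tuesday.
From Dec 8, 1987 to Mar 2, 1989 is 451 days inclusive.
451 = 7 × 64 + 3, so there are 64 full weeks plus 3 extra days.
Each full week contributes 3 days from the set (Tue, Thu, Fri): 64 × 3 = 192.
The 3 extra days are Tue, Wed, Thu — 2 of them qualify.
Total: 192 + 2 = 194.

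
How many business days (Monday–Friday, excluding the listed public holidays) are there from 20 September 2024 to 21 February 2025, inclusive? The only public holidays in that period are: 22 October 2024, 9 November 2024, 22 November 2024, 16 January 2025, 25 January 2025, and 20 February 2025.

107

20 September 2024 is a Friday.
The range spans 155 days (inclusive of both endpoints).
155 = 7 × 22 + 1, so there are 22 full weeks plus 1 extra day.
Each full week contributes 5 weekdays (Mon–Fri): 22 × 5 = 110.
The 1 extra day is Friday — 1 of them qualifies.
Total: 110 + 1 = 111.
Holidays: 22 October 2024 (Tue); 9 November 2024 (Sat); 22 November 2024 (Fri); 16 January 2025 (Thu); 25 January 2025 (Sat); 20 February 2025 (Thu).
4 of the 6 holidays fall on weekdays; the rest are weekends and were already excluded.
Business days: 111 − 4 = 107.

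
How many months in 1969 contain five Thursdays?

A month has five Thursdays exactly when Thursday falls within its first (length − 28) days.
Jan: 31 days, starts Wed → 5 of Wed, Thu, Fri ✓
Feb: 28 days, starts Sat → 5 of (none)
Mar: 31 days, starts Sat → 5 of Sat, Sun, Mon
Apr: 30 days, starts Tue → 5 of Tue, Wed
May: 31 days, starts Thu → 5 of Thu, Fri, Sat ✓
Jun: 30 days, starts Sun → 5 of Sun, Mon
Jul: 31 days, starts Tue → 5 of Tue, Wed, Thu ✓
Aug: 31 days, starts Fri → 5 of Fri, Sat, Sun
Sep: 30 days, starts Mon → 5 of Mon, Tue
Oct: 31 days, starts Wed → 5 of Wed, Thu, Fri ✓
Nov: 30 days, starts Sat → 5 of Sat, Sun
Dec: 31 days, starts Mon → 5 of Mon, Tue, Wed
Months with five Thursdays: Jan, May, Jul, Oct.

4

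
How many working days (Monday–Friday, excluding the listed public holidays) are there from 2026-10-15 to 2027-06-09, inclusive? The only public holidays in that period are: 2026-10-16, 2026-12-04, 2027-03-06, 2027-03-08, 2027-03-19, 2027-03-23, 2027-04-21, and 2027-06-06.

2026-10-15 is a Thursday.
The range spans 238 days (inclusive of both endpoints).
238 = 7 × 34, so the span is exactly 34 full weeks.
Each full week contributes 5 weekdays (Mon–Fri): 34 × 5 = 170.
Total: 170.
Holidays: 2026-10-16 (Fri); 2026-12-04 (Fri); 2027-03-06 (Sat); 2027-03-08 (Mon); 2027-03-19 (Fri); 2027-03-23 (Tue); 2027-04-21 (Wed); 2027-06-06 (Sun).
6 of the 8 holidays fall on weekdays; the rest are weekends and were already excluded.
Business days: 170 − 6 = 164.

164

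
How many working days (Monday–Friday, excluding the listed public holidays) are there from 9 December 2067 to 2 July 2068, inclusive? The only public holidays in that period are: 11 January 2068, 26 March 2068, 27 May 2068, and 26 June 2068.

144 working days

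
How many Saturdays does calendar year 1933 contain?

1933-01-01 is a Sunday.
That's 365 days from start to end, counting both.
365 = 7 × 52 + 1, so there are 52 full weeks plus 1 extra day.
Each full week contributes one Saturday: 52 so far.
The 1 extra day is Sun — none qualify.
Total: 52 + 0 = 52.

52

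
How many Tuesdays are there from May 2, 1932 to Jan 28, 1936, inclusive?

May 2, 1932 is a Monday.
That's 1367 days from start to end, counting both.
1367 = 7 × 195 + 2, so there are 195 full weeks plus 2 extra days.
Each full week contributes one Tuesday: 195 so far.
The 2 extra days are Mon, Tue — 1 of them qualifies.
Total: 195 + 1 = 196.

196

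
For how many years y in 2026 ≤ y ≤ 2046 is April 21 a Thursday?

3

Day of week of April 21 in each year:
2026: Tue, 2027: Wed, 2028: Fri, 2029: Sat, 2030: Sun, 2031: Mon, 2032: Wed, 2033: Thu ✓, 2034: Fri, 2035: Sat, 2036: Mon, 2037: Tue, 2038: Wed, 2039: Thu ✓, 2040: Sat, 2041: Sun, 2042: Mon, 2043: Tue, 2044: Thu ✓, 2045: Fri, 2046: Sat
Thursdays: 2033, 2039, 2044.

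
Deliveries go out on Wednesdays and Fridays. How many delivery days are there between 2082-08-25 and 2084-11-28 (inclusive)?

236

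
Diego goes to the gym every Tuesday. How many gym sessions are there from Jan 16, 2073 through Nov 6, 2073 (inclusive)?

Jan 16, 2073 is a Monday.
The range spans 295 days (inclusive of both endpoints).
295 = 7 × 42 + 1, so there are 42 full weeks plus 1 extra day.
Each full week contributes one Tuesday: 42 so far.
The 1 extra day is Mon — none qualify.
Total: 42 + 0 = 42.

42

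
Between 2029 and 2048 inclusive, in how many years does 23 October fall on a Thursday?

3

Day of week of October 23 in each year:
2029: Tue, 2030: Wed, 2031: Thu ✓, 2032: Sat, 2033: Sun, 2034: Mon, 2035: Tue, 2036: Thu ✓, 2037: Fri, 2038: Sat, 2039: Sun, 2040: Tue, 2041: Wed, 2042: Thu ✓, 2043: Fri, 2044: Sun, 2045: Mon, 2046: Tue, 2047: Wed, 2048: Fri
Thursdays: 2031, 2036, 2042.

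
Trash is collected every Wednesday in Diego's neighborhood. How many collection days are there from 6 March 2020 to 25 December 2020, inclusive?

6 March 2020 is a Friday.
That's 295 days from start to end, counting both.
295 = 7 × 42 + 1, so there are 42 full weeks plus 1 extra day.
Each full week contributes one Wednesday: 42 so far.
The 1 extra day is Fri — none qualify.
Total: 42 + 0 = 42.

42 Wednesdays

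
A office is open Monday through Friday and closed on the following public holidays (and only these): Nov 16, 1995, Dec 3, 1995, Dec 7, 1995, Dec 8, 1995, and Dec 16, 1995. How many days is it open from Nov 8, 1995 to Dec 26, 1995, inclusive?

32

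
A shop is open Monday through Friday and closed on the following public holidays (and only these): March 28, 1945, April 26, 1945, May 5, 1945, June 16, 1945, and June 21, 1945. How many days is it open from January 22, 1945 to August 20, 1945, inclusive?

January 22, 1945 is a Monday.
That's 211 days from start to end, counting both.
211 = 7 × 30 + 1, so there are 30 full weeks plus 1 extra day.
Each full week contributes 5 weekdays (Mon–Fri): 30 × 5 = 150.
The 1 extra day is Mon — 1 of them qualifies.
Total: 150 + 1 = 151.
Holidays: March 28, 1945 (Wed); April 26, 1945 (Thu); May 5, 1945 (Sat); June 16, 1945 (Sat); June 21, 1945 (Thu).
3 of the 5 holidays fall on weekdays; the rest are weekends and were already excluded.
Business days: 151 − 3 = 148.

148 working days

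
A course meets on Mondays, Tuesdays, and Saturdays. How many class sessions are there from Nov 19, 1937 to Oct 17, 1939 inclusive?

300

Nov 19, 1937 is a Friday.
From Nov 19, 1937 to Oct 17, 1939 is 698 days inclusive.
698 = 7 × 99 + 5, so there are 99 full weeks plus 5 extra days.
Each full week contributes 3 days from the set (Mon, Tue, Sat): 99 × 3 = 297.
The 5 extra days are Friday, Saturday, Sunday, Monday, Tuesday — 3 of them qualify.
Total: 297 + 3 = 300.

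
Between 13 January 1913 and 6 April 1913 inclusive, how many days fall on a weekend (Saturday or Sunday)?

24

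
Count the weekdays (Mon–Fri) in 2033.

260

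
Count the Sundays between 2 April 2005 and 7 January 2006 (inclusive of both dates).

40 Sundays

2 April 2005 is a Saturday.
From 2 April 2005 to 7 January 2006 is 281 days inclusive.
281 = 7 × 40 + 1, so there are 40 full weeks plus 1 extra day.
Each full week contributes one Sunday: 40 so far.
The 1 extra day is Saturday — none qualify.
Total: 40 + 0 = 40.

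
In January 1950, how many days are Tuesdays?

January 1, 1950 is a Sunday.
The range spans 31 days (inclusive of both endpoints).
31 = 7 × 4 + 3, so there are 4 full weeks plus 3 extra days.
Each full week contributes one Tuesday: 4 so far.
The 3 extra days are Sun, Mon, Tue — 1 of them qualifies.
Total: 4 + 1 = 5.

5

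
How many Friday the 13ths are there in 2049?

1

The 13th falls on a Friday when the month's 13th has weekday Fri.
Jan 13 is Wed; Feb 13 is Sat; Mar 13 is Sat; Apr 13 is Tue; May 13 is Thu; Jun 13 is Sun; Jul 13 is Tue; Aug 13 is Fri ✓; Sep 13 is Mon; Oct 13 is Wed; Nov 13 is Sat; Dec 13 is Mon.
Friday the 13ths: Aug.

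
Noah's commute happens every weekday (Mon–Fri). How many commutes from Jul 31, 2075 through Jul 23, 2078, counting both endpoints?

Jul 31, 2075 is a Wednesday.
That's 1089 days from start to end, counting both.
1089 = 7 × 155 + 4, so there are 155 full weeks plus 4 extra days.
Each full week contributes 5 weekdays (Mon–Fri): 155 × 5 = 775.
The 4 extra days are Wednesday, Thursday, Friday, Saturday — 3 of them qualify.
Total: 775 + 3 = 778.

778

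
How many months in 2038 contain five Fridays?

5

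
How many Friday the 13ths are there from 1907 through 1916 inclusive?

16

Friday-the-13ths by year:
1907: Sep, Dec
1908: Mar, Nov
1909: Aug
1910: May
1911: Jan, Oct
1912: Sep, Dec
1913: Jun
1914: Feb, Mar, Nov
1915: Aug
1916: Oct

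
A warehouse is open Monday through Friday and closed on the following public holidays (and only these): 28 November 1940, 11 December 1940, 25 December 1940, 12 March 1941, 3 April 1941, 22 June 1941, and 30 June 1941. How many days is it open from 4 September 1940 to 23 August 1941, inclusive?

247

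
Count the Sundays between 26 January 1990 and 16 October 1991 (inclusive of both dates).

26 January 1990 is a Friday.
From 26 January 1990 to 16 October 1991 is 629 days inclusive.
629 = 7 × 89 + 6, so there are 89 full weeks plus 6 extra days.
Each full week contributes one Sunday: 89 so far.
The 6 extra days are Fri, Sat, Sun, Mon, Tue, Wed — 1 of them qualifies.
Total: 89 + 1 = 90.

90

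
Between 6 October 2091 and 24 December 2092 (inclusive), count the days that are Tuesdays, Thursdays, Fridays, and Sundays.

6 October 2091 is a Saturday.
The range spans 446 days (inclusive of both endpoints).
446 = 7 × 63 + 5, so there are 63 full weeks plus 5 extra days.
Each full week contributes 4 days from the set (Tue, Thu, Fri, Sun): 63 × 4 = 252.
The 5 extra days are Saturday, Sunday, Monday, Tuesday, Wednesday — 2 of them qualify.
Total: 252 + 2 = 254.

254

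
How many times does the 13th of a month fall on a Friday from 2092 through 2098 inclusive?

12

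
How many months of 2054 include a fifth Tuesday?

4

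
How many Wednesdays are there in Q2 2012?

13

2012-04-01 is a Sunday.
That's 91 days from start to end, counting both.
91 = 7 × 13, so the span is exactly 13 full weeks.
Each full week contributes one Wednesday: 13 so far.
Total: 13.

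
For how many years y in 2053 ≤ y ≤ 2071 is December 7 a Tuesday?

3

Day of week of December 7 in each year:
2053: Sun, 2054: Mon, 2055: Tue ✓, 2056: Thu, 2057: Fri, 2058: Sat, 2059: Sun, 2060: Tue ✓, 2061: Wed, 2062: Thu, 2063: Fri, 2064: Sun, 2065: Mon, 2066: Tue ✓, 2067: Wed, 2068: Fri, 2069: Sat, 2070: Sun, 2071: Mon
Tuesdays: 2055, 2060, 2066.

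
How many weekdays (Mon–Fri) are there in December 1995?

21

1 December 1995 is a Friday.
From 1 December 1995 to 31 December 1995 is 31 days inclusive.
31 = 7 × 4 + 3, so there are 4 full weeks plus 3 extra days.
Each full week contributes 5 weekdays (Mon–Fri): 4 × 5 = 20.
The 3 extra days are Fri, Sat, Sun — 1 of them qualifies.
Total: 20 + 1 = 21.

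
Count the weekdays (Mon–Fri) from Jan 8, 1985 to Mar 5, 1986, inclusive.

302 weekdays

Jan 8, 1985 is a Tuesday.
That's 422 days from start to end, counting both.
422 = 7 × 60 + 2, so there are 60 full weeks plus 2 extra days.
Each full week contributes 5 weekdays (Mon–Fri): 60 × 5 = 300.
The 2 extra days are Tue, Wed — 2 of them qualify.
Total: 300 + 2 = 302.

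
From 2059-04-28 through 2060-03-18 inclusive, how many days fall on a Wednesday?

2059-04-28 is a Monday.
The range spans 326 days (inclusive of both endpoints).
326 = 7 × 46 + 4, so there are 46 full weeks plus 4 extra days.
Each full week contributes one Wednesday: 46 so far.
The 4 extra days are Mon, Tue, Wed, Thu — 1 of them qualifies.
Total: 46 + 1 = 47.

47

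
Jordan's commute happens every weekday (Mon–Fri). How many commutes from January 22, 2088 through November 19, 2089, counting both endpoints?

January 22, 2088 is a Thursday.
From January 22, 2088 to November 19, 2089 is 668 days inclusive.
668 = 7 × 95 + 3, so there are 95 full weeks plus 3 extra days.
Each full week contributes 5 weekdays (Mon–Fri): 95 × 5 = 475.
The 3 extra days are Thursday, Friday, Saturday — 2 of them qualify.
Total: 475 + 2 = 477.

477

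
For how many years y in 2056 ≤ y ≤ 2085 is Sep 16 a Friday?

4

Day of week of September 16 in each year:
2056: Sat, 2057: Sun, 2058: Mon, 2059: Tue, 2060: Thu, 2061: Fri ✓, 2062: Sat, 2063: Sun, 2064: Tue, 2065: Wed, 2066: Thu, 2067: Fri ✓, 2068: Sun, 2069: Mon, 2070: Tue, 2071: Wed, 2072: Fri ✓, 2073: Sat, 2074: Sun, 2075: Mon, 2076: Wed, 2077: Thu, 2078: Fri ✓, 2079: Sat, 2080: Mon, 2081: Tue, 2082: Wed, 2083: Thu, 2084: Sat, 2085: Sun
Fridays: 2061, 2067, 2072, 2078.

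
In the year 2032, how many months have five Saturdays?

4

A month has five Saturdays exactly when Saturday falls within its first (length − 28) days.
Jan: 31 days, starts Thu → 5 of Thu, Fri, Sat ✓
Feb: 29 days, starts Sun → 5 of Sun
Mar: 31 days, starts Mon → 5 of Mon, Tue, Wed
Apr: 30 days, starts Thu → 5 of Thu, Fri
May: 31 days, starts Sat → 5 of Sat, Sun, Mon ✓
Jun: 30 days, starts Tue → 5 of Tue, Wed
Jul: 31 days, starts Thu → 5 of Thu, Fri, Sat ✓
Aug: 31 days, starts Sun → 5 of Sun, Mon, Tue
Sep: 30 days, starts Wed → 5 of Wed, Thu
Oct: 31 days, starts Fri → 5 of Fri, Sat, Sun ✓
Nov: 30 days, starts Mon → 5 of Mon, Tue
Dec: 31 days, starts Wed → 5 of Wed, Thu, Fri
Months with five Saturdays: Jan, May, Jul, Oct.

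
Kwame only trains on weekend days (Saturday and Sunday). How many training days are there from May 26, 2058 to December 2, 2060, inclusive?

263

May 26, 2058 is a Sunday.
The range spans 922 days (inclusive of both endpoints).
922 = 7 × 131 + 5, so there are 131 full weeks plus 5 extra days.
Each full week contributes 2 weekend days (Sat, Sun): 131 × 2 = 262.
The 5 extra days are Sun, Mon, Tue, Wed, Thu — 1 of them qualifies.
Total: 262 + 1 = 263.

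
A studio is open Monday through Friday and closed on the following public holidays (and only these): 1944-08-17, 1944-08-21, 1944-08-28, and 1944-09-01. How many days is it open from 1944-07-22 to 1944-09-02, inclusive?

1944-07-22 is a Saturday.
The range spans 43 days (inclusive of both endpoints).
43 = 7 × 6 + 1, so there are 6 full weeks plus 1 extra day.
Each full week contributes 5 weekdays (Mon–Fri): 6 × 5 = 30.
The 1 extra day is Sat — none qualify.
Total: 30 + 0 = 30.
Holidays: 1944-08-17 (Thu); 1944-08-21 (Mon); 1944-08-28 (Mon); 1944-09-01 (Fri).
All 4 holidays fall on weekdays, so subtract 4.
Business days: 30 − 4 = 26.

26 working days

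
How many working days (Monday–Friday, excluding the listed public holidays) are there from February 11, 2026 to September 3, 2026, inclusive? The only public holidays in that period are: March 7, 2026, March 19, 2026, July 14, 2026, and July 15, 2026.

February 11, 2026 is a Wednesday.
The range spans 205 days (inclusive of both endpoints).
205 = 7 × 29 + 2, so there are 29 full weeks plus 2 extra days.
Each full week contributes 5 weekdays (Mon–Fri): 29 × 5 = 145.
The 2 extra days are Wed, Thu — 2 of them qualify.
Total: 145 + 2 = 147.
Holidays: March 7, 2026 (Sat); March 19, 2026 (Thu); July 14, 2026 (Tue); July 15, 2026 (Wed).
3 of the 4 holidays fall on weekdays; the rest are weekends and were already excluded.
Business days: 147 − 3 = 144.

144 working days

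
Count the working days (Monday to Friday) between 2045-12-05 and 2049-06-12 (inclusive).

2045-12-05 is a Tuesday.
From 2045-12-05 to 2049-06-12 is 1286 days inclusive.
1286 = 7 × 183 + 5, so there are 183 full weeks plus 5 extra days.
Each full week contributes 5 weekdays (Mon–Fri): 183 × 5 = 915.
The 5 extra days are Tuesday, Wednesday, Thursday, Friday, Saturday — 4 of them qualify.
Total: 915 + 4 = 919.

919 weekdays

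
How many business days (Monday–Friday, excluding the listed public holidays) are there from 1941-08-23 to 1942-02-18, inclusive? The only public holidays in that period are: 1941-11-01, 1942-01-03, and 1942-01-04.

128 business days

1941-08-23 is a Saturday.
The range spans 180 days (inclusive of both endpoints).
180 = 7 × 25 + 5, so there are 25 full weeks plus 5 extra days.
Each full week contributes 5 weekdays (Mon–Fri): 25 × 5 = 125.
The 5 extra days are Saturday, Sunday, Monday, Tuesday, Wednesday — 3 of them qualify.
Total: 125 + 3 = 128.
Holidays: 1941-11-01 (Sat); 1942-01-03 (Sat); 1942-01-04 (Sun).
None of the 3 holidays fall on a weekday, so nothing to subtract.
Business days: 128 − 0 = 128.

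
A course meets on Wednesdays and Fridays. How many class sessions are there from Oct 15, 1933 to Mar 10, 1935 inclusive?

Oct 15, 1933 is a Sunday.
That's 512 days from start to end, counting both.
512 = 7 × 73 + 1, so there are 73 full weeks plus 1 extra day.
Each full week contributes 2 days from the set (Wed, Fri): 73 × 2 = 146.
The 1 extra day is Sun — none qualify.
Total: 146 + 0 = 146.

146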